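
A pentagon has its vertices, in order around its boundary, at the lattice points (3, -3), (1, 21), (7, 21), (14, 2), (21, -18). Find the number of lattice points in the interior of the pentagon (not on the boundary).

316

By the shoelace formula, twice the signed area is |[3·21 − 1·(-3)] + [1·21 − 7·21] + [7·2 − 14·21] + [14·(-18) − 21·2] + [21·(-3) − 3·(-18)]| = 643, so the area is 321.5.
Along each edge there are gcd(|Δx|,|Δy|)+1 lattice points, so counting each shared vertex once the boundary has gcd(2,24) + gcd(6,0) + gcd(7,19) + gcd(7,20) + gcd(18,15) = 2+6+1+1+3 = 13.
Pick's theorem gives I = A − B/2 + 1 = 321.5 − 13/2 + 1 = 316.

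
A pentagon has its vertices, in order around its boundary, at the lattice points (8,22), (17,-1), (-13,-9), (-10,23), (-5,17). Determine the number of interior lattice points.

Using the shoelace formula, 2A = |(8·(-1) − 17·22) + (17·(-9) − (-13)·(-1)) + ((-13)·23 − (-10)·(-9)) + ((-10)·17 − (-5)·23) + ((-5)·22 − 8·17)| = 1238, so the area is 619.
Summing gcd(|Δx|,|Δy|) over the edges gives the boundary count: gcd(9,23) + gcd(30,8) + gcd(3,32) + gcd(5,6) + gcd(13,5) = 1+2+1+1+1 = 6.
By Pick's theorem A = I + B/2 − 1, so I = 619 − 6/2 + 1 = 617.

617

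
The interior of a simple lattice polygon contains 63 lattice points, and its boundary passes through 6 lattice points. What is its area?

65

Pick's theorem states A = I + B/2 − 1, so A = 63 + 6/2 − 1 = 65.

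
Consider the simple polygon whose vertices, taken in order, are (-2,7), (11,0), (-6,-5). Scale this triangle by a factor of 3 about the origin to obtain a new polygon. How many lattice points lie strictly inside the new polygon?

Using the shoelace formula, 2A = |[(-2)·0 − 11·7] + [11·(-5) − (-6)·0] + [(-6)·7 − (-2)·(-5)]| = 184, so the area is 92.
The number of boundary lattice points is Σ gcd(|Δx|,|Δy|) = gcd(13,7) + gcd(17,5) + gcd(4,12) = 1+1+4 = 6.
Scaling by 3 multiplies the area by 3² = 9 (so the new area is 828) and multiplies the boundary lattice-point count by 3, giving 18.
By Pick's theorem, the interior count of the dilated polygon is 828 − 18/2 + 1 = 820.

820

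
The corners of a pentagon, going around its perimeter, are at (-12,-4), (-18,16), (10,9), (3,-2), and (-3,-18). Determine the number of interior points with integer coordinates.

443

The shoelace formula gives twice the area as |((-12)·16 − (-18)·(-4)) + ((-18)·9 − 10·16) + (10·(-2) − 3·9) + (3·(-18) − (-3)·(-2)) + ((-3)·(-4) − (-12)·(-18))| = 897, so the area is 897/2.
Along each edge there are gcd(|Δx|,|Δy|)+1 lattice points, so counting each shared vertex once the boundary has gcd(6,20) + gcd(28,7) + gcd(7,11) + gcd(6,16) + gcd(9,14) = 2+7+1+2+1 = 13.
By Pick's theorem A = I + B/2 − 1, so I = 897/2 − 13/2 + 1 = 443.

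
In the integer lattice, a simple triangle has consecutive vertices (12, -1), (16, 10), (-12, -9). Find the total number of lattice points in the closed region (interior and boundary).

Using the shoelace formula, 2A = |[12·10 − 16·(-1)] + [16·(-9) − (-12)·10] + [(-12)·(-1) − 12·(-9)]| = 232, so the area is 116.
Along each edge there are gcd(|Δx|,|Δy|)+1 lattice points, so counting each shared vertex once the boundary has gcd(4,11) + gcd(28,19) + gcd(24,8) = 1+1+8 = 10.
Pick's theorem gives I = A − B/2 + 1 = 116 − 10/2 + 1 = 112, so the closed region contains I + B = 112 + 10 = 122 lattice points.

122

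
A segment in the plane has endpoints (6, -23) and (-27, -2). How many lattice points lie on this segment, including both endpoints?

The number of lattice points on a segment between lattice points is gcd(|Δx|,|Δy|) + 1 = gcd(33,21) + 1 = 3 + 1 = 4.

4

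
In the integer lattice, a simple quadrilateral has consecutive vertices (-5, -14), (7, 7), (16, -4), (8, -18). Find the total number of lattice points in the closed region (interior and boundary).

The shoelace formula gives twice the area as |((-5)·7 − 7·(-14)) + (7·(-4) − 16·7) + (16·(-18) − 8·(-4)) + (8·(-14) − (-5)·(-18))| = 535, so the area is 535/2.
Summing gcd(|Δx|,|Δy|) over the edges gives the boundary count: gcd(12,21) + gcd(9,11) + gcd(8,14) + gcd(13,4) = 3+1+2+1 = 7.
Pick's theorem gives I = A − B/2 + 1 = 535/2 − 7/2 + 1 = 265, so the closed region contains I + B = 265 + 7 = 272 lattice points.

272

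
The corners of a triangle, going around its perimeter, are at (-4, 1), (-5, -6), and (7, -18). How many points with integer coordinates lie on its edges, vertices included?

14

Along each edge there are gcd(|Δx|,|Δy|)+1 lattice points, so counting each shared vertex once the boundary has gcd(1,7) + gcd(12,12) + gcd(11,19) = 1+12+1 = 14.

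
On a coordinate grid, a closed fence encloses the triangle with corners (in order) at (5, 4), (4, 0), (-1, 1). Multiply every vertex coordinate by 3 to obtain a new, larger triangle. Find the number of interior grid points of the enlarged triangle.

88

The shoelace formula gives twice the area as |[5·0 − 4·4] + [4·1 − (-1)·0] + [(-1)·4 − 5·1]| = 21, so the area is 21/2.
Along each edge there are gcd(|Δx|,|Δy|)+1 lattice points, so counting each shared vertex once the boundary has gcd(1,4) + gcd(5,1) + gcd(6,3) = 1+1+3 = 5.
Scaling by 3 multiplies the area by 3² = 9 (so the new area is 189/2) and multiplies the boundary lattice-point count by 3, giving 15.
By Pick's theorem, the interior count of the dilated polygon is 189/2 − 15/2 + 1 = 88.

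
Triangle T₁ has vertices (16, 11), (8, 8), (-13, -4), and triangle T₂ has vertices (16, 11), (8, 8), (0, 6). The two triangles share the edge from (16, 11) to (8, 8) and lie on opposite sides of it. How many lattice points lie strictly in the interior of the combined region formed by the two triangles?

The union is the simple quadrilateral with vertices (16, 11), (-13, -4), (8, 8), (0, 6) in order.
By the shoelace formula, twice the signed area is |(16·(-4) − (-13)·11) + ((-13)·8 − 8·(-4)) + (8·6 − 0·8) + (0·11 − 16·6)| = 41, so the area is 20.5.
Along each edge there are gcd(|Δx|,|Δy|)+1 lattice points, so counting each shared vertex once the boundary has gcd(29,15) + gcd(21,12) + gcd(8,2) + gcd(16,5) = 1+3+2+1 = 7.
By Pick's theorem I = A − B/2 + 1 = 20.5 − 7/2 + 1 = 18.

18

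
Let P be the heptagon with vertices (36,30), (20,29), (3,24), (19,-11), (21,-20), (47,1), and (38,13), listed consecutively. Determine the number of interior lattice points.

Using the shoelace formula, 2A = |(36·29 − 20·30) + (20·24 − 3·29) + (3·(-11) − 19·24) + (19·(-20) − 21·(-11)) + (21·1 − 47·(-20)) + (47·13 − 38·1) + (38·30 − 36·13)| = 2405, so the area is 1202.5.
Summing gcd(|Δx|,|Δy|) over the edges gives the boundary count: gcd(16,1) + gcd(17,5) + gcd(16,35) + gcd(2,9) + gcd(26,21) + gcd(9,12) + gcd(2,17) = 1+1+1+1+1+3+1 = 9.
Pick's theorem gives I = A − B/2 + 1 = 1202.5 − 9/2 + 1 = 1199.

1199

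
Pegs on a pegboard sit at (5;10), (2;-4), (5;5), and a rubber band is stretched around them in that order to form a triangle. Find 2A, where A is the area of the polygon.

By the shoelace formula, twice the signed area is |[5·(-4) − 2·10] + [2·5 − 5·(-4)] + [5·10 − 5·5]| = 15, so the area is 7.5.

15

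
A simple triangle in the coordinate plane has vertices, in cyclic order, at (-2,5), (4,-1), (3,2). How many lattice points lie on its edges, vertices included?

8

Along each edge there are gcd(|Δx|,|Δy|)+1 lattice points, so counting each shared vertex once the boundary has gcd(6,6) + gcd(1,3) + gcd(5,3) = 6+1+1 = 8.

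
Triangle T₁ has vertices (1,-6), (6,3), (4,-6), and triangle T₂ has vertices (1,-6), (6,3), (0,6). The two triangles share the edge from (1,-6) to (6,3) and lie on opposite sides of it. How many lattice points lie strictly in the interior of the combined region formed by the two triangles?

45

The union is the simple quadrilateral with vertices (1,-6), (4,-6), (6,3), (0,6) in order.
Using the shoelace formula, 2A = |[1·(-6) − 4·(-6)] + [4·3 − 6·(-6)] + [6·6 − 0·3] + [0·(-6) − 1·6]| = 96, so the area is 48.
Summing gcd(|Δx|,|Δy|) over the edges gives the boundary count: gcd(3,0) + gcd(2,9) + gcd(6,3) + gcd(1,12) = 3+1+3+1 = 8.
By Pick's theorem I = A − B/2 + 1 = 48 − 8/2 + 1 = 45.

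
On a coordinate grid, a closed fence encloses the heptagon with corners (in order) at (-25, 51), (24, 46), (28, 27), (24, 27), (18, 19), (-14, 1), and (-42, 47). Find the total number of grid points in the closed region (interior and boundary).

Using the shoelace formula, 2A = |[(-25)·46 − 24·51] + [24·27 − 28·46] + [28·27 − 24·27] + [24·19 − 18·27] + [18·1 − (-14)·19] + [(-14)·47 − (-42)·1] + [(-42)·51 − (-25)·47]| = 4235, so the area is 2117.5.
Along each edge there are gcd(|Δx|,|Δy|)+1 lattice points, so counting each shared vertex once the boundary has gcd(49,5) + gcd(4,19) + gcd(4,0) + gcd(6,8) + gcd(32,18) + gcd(28,46) + gcd(17,4) = 1+1+4+2+2+2+1 = 13.
Pick's theorem gives I = A − B/2 + 1 = 2117.5 − 13/2 + 1 = 2112, so the closed region contains I + B = 2112 + 13 = 2125 lattice points.

2125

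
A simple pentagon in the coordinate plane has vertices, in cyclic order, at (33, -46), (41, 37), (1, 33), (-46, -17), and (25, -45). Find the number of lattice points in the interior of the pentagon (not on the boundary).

4374

The shoelace formula gives twice the area as |(33·37 − 41·(-46)) + (41·33 − 1·37) + (1·(-17) − (-46)·33) + ((-46)·(-45) − 25·(-17)) + (25·(-46) − 33·(-45))| = 8754, so the area is 4377.
The number of boundary lattice points is Σ gcd(|Δx|,|Δy|) = gcd(8,83) + gcd(40,4) + gcd(47,50) + gcd(71,28) + gcd(8,1) = 1+4+1+1+1 = 8.
Pick's theorem gives I = A − B/2 + 1 = 4377 − 8/2 + 1 = 4374.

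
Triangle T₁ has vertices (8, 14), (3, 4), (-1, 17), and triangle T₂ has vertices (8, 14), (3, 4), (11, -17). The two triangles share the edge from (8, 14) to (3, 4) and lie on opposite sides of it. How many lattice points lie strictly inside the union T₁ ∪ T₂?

143

The union is the simple quadrilateral with vertices (8, 14), (-1, 17), (3, 4), (11, -17) in order.
By the shoelace formula, twice the signed area is |[8·17 − (-1)·14] + [(-1)·4 − 3·17] + [3·(-17) − 11·4] + [11·14 − 8·(-17)]| = 290, so the area is 145.
The number of boundary lattice points is Σ gcd(|Δx|,|Δy|) = gcd(9,3) + gcd(4,13) + gcd(8,21) + gcd(3,31) = 3+1+1+1 = 6.
By Pick's theorem I = A − B/2 + 1 = 145 − 6/2 + 1 = 143.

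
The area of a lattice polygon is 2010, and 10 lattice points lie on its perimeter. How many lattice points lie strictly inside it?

Pick's theorem A = I + B/2 − 1 rearranges to I = A − B/2 + 1 = 2010 − 10/2 + 1 = 2006.

2006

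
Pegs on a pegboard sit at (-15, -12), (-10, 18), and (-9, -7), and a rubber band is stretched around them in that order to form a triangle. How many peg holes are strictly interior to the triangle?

By the shoelace formula, twice the signed area is |[(-15)·18 − (-10)·(-12)] + [(-10)·(-7) − (-9)·18] + [(-9)·(-12) − (-15)·(-7)]| = 155, so the area is 155/2.
Summing gcd(|Δx|,|Δy|) over the edges gives the boundary count: gcd(5,30) + gcd(1,25) + gcd(6,5) = 5+1+1 = 7.
Pick's theorem gives I = A − B/2 + 1 = 155/2 − 7/2 + 1 = 75.

75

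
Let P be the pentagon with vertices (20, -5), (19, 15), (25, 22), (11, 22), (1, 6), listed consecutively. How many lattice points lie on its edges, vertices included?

19

Along each edge there are gcd(|Δx|,|Δy|)+1 lattice points, so counting each shared vertex once the boundary has gcd(1,20) + gcd(6,7) + gcd(14,0) + gcd(10,16) + gcd(19,11) = 1+1+14+2+1 = 19.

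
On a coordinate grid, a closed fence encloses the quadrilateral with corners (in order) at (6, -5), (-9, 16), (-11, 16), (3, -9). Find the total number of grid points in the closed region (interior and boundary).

By the shoelace formula, twice the signed area is |[6·16 − (-9)·(-5)] + [(-9)·16 − (-11)·16] + [(-11)·(-9) − 3·16] + [3·(-5) − 6·(-9)]| = 173, so the area is 86.5.
Along each edge there are gcd(|Δx|,|Δy|)+1 lattice points, so counting each shared vertex once the boundary has gcd(15,21) + gcd(2,0) + gcd(14,25) + gcd(3,4) = 3+2+1+1 = 7.
Pick's theorem gives I = A − B/2 + 1 = 86.5 − 7/2 + 1 = 84, so the closed region contains I + B = 84 + 7 = 91 lattice points.

91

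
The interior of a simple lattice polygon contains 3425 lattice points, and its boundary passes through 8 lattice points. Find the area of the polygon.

3428

Pick's theorem states A = I + B/2 − 1, so A = 3425 + 8/2 − 1 = 3428.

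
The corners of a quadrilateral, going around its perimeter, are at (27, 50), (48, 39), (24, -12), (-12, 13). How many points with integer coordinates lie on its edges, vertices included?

6

Along each edge there are gcd(|Δx|,|Δy|)+1 lattice points, so counting each shared vertex once the boundary has gcd(21,11) + gcd(24,51) + gcd(36,25) + gcd(39,37) = 1+3+1+1 = 6.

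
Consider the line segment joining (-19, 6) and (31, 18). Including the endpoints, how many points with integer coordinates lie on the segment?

3

The number of lattice points on a segment between lattice points is gcd(|Δx|,|Δy|) + 1 = gcd(50,12) + 1 = 2 + 1 = 3.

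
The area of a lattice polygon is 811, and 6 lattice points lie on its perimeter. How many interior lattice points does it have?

Pick's theorem A = I + B/2 − 1 rearranges to I = A − B/2 + 1 = 811 − 6/2 + 1 = 809.

809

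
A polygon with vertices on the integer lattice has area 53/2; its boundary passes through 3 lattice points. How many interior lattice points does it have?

Pick's theorem A = I + B/2 − 1 rearranges to I = A − B/2 + 1 = 53/2 − 3/2 + 1 = 26.

26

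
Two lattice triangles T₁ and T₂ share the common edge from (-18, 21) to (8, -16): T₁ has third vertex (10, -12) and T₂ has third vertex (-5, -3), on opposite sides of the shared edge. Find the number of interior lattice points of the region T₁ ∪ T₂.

The union is the simple quadrilateral with vertices (-18, 21), (10, -12), (8, -16), (-5, -3) in order.
Using the shoelace formula, 2A = |[(-18)·(-12) − 10·21] + [10·(-16) − 8·(-12)] + [8·(-3) − (-5)·(-16)] + [(-5)·21 − (-18)·(-3)]| = 321, so the area is 160.5.
Along each edge there are gcd(|Δx|,|Δy|)+1 lattice points, so counting each shared vertex once the boundary has gcd(28,33) + gcd(2,4) + gcd(13,13) + gcd(13,24) = 1+2+13+1 = 17.
By Pick's theorem I = A − B/2 + 1 = 160.5 − 17/2 + 1 = 153.

153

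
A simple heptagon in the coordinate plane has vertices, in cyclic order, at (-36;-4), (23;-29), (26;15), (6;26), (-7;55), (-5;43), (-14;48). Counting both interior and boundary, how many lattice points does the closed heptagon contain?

Using the shoelace formula, 2A = |((-36)·(-29) − 23·(-4)) + (23·15 − 26·(-29)) + (26·26 − 6·15) + (6·55 − (-7)·26) + ((-7)·43 − (-5)·55) + ((-5)·48 − (-14)·43) + ((-14)·(-4) − (-36)·48)| = 5453, so the area is 5453/2.
Along each edge there are gcd(|Δx|,|Δy|)+1 lattice points, so counting each shared vertex once the boundary has gcd(59,25) + gcd(3,44) + gcd(20,11) + gcd(13,29) + gcd(2,12) + gcd(9,5) + gcd(22,52) = 1+1+1+1+2+1+2 = 9.
Pick's theorem gives I = A − B/2 + 1 = 5453/2 − 9/2 + 1 = 2723, so the closed region contains I + B = 2723 + 9 = 2732 lattice points.

2732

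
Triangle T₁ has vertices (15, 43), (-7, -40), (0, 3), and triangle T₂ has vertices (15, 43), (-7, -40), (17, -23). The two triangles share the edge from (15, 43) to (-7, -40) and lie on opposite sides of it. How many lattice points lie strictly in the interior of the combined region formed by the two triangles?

988

The union is the simple quadrilateral with vertices (15, 43), (0, 3), (-7, -40), (17, -23) in order.
By the shoelace formula, twice the signed area is |[15·3 − 0·43] + [0·(-40) − (-7)·3] + [(-7)·(-23) − 17·(-40)] + [17·43 − 15·(-23)]| = 1983, so the area is 991.5.
The number of boundary lattice points is Σ gcd(|Δx|,|Δy|) = gcd(15,40) + gcd(7,43) + gcd(24,17) + gcd(2,66) = 5+1+1+2 = 9.
By Pick's theorem I = A − B/2 + 1 = 991.5 − 9/2 + 1 = 988.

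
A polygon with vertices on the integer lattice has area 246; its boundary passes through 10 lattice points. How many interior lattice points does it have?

From Pick's theorem, I = A − B/2 + 1 = 246 − 10/2 + 1 = 242.

242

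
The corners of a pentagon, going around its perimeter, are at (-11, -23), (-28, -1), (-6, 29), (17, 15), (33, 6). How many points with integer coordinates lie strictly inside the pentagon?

Using the shoelace formula, 2A = |((-11)·(-1) − (-28)·(-23)) + ((-28)·29 − (-6)·(-1)) + ((-6)·15 − 17·29) + (17·6 − 33·15) + (33·(-23) − (-11)·6)| = 3120, so the area is 1560.
Summing gcd(|Δx|,|Δy|) over the edges gives the boundary count: gcd(17,22) + gcd(22,30) + gcd(23,14) + gcd(16,9) + gcd(44,29) = 1+2+1+1+1 = 6.
By Pick's theorem A = I + B/2 − 1, so I = 1560 − 6/2 + 1 = 1558.

1558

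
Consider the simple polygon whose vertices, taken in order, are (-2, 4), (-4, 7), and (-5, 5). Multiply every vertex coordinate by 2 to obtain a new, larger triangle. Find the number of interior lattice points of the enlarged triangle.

The shoelace formula gives twice the area as |((-2)·7 − (-4)·4) + ((-4)·5 − (-5)·7) + ((-5)·4 − (-2)·5)| = 7, so the area is 3.5.
Summing gcd(|Δx|,|Δy|) over the edges gives the boundary count: gcd(2,3) + gcd(1,2) + gcd(3,1) = 1+1+1 = 3.
Scaling by 2 multiplies the area by 2² = 4 (so the new area is 14) and multiplies the boundary lattice-point count by 2, giving 6.
By Pick's theorem, the interior count of the dilated polygon is 14 − 6/2 + 1 = 12.

12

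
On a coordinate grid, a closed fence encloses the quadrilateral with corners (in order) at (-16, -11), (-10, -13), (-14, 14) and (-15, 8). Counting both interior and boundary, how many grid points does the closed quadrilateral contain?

Using the shoelace formula, 2A = |((-16)·(-13) − (-10)·(-11)) + ((-10)·14 − (-14)·(-13)) + ((-14)·8 − (-15)·14) + ((-15)·(-11) − (-16)·8)| = 167, so the area is 167/2.
Along each edge there are gcd(|Δx|,|Δy|)+1 lattice points, so counting each shared vertex once the boundary has gcd(6,2) + gcd(4,27) + gcd(1,6) + gcd(1,19) = 2+1+1+1 = 5.
Pick's theorem gives I = A − B/2 + 1 = 167/2 − 5/2 + 1 = 82, so the closed region contains I + B = 82 + 5 = 87 lattice points.

87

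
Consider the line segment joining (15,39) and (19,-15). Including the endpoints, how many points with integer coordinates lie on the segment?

3

The number of lattice points on a segment between lattice points is gcd(|Δx|,|Δy|) + 1 = gcd(4,54) + 1 = 2 + 1 = 3.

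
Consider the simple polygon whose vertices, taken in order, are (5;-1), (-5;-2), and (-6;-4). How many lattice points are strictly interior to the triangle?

9

By the shoelace formula, twice the signed area is |[5·(-2) − (-5)·(-1)] + [(-5)·(-4) − (-6)·(-2)] + [(-6)·(-1) − 5·(-4)]| = 19, so the area is 19/2.
Along each edge there are gcd(|Δx|,|Δy|)+1 lattice points, so counting each shared vertex once the boundary has gcd(10,1) + gcd(1,2) + gcd(11,3) = 1+1+1 = 3.
By Pick's theorem A = I + B/2 − 1, so I = 19/2 − 3/2 + 1 = 9.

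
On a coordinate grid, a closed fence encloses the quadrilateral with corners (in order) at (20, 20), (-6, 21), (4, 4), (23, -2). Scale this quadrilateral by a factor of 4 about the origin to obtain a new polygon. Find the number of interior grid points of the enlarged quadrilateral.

The shoelace formula gives twice the area as |(20·21 − (-6)·20) + ((-6)·4 − 4·21) + (4·(-2) − 23·4) + (23·20 − 20·(-2))| = 832, so the area is 416.
The number of boundary lattice points is Σ gcd(|Δx|,|Δy|) = gcd(26,1) + gcd(10,17) + gcd(19,6) + gcd(3,22) = 1+1+1+1 = 4.
Scaling by 4 multiplies the area by 4² = 16 (so the new area is 6656) and multiplies the boundary lattice-point count by 4, giving 16.
By Pick's theorem, the interior count of the dilated polygon is 6656 − 16/2 + 1 = 6649.

6649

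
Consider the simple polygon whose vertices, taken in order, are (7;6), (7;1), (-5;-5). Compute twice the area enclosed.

By the shoelace formula, twice the signed area is |(7·1 − 7·6) + (7·(-5) − (-5)·1) + ((-5)·6 − 7·(-5))| = 60, so the area is 30.

60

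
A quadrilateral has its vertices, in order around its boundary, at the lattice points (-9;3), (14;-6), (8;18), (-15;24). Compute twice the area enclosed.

945

By the shoelace formula, twice the signed area is |[(-9)·(-6) − 14·3] + [14·18 − 8·(-6)] + [8·24 − (-15)·18] + [(-15)·3 − (-9)·24]| = 945, so the area is 945/2.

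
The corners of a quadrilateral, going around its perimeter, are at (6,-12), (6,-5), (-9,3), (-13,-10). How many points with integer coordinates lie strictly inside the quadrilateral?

176

Using the shoelace formula, 2A = |[6·(-5) − 6·(-12)] + [6·3 − (-9)·(-5)] + [(-9)·(-10) − (-13)·3] + [(-13)·(-12) − 6·(-10)]| = 360, so the area is 180.
Summing gcd(|Δx|,|Δy|) over the edges gives the boundary count: gcd(0,7) + gcd(15,8) + gcd(4,13) + gcd(19,2) = 7+1+1+1 = 10.
Pick's theorem gives I = A − B/2 + 1 = 180 − 10/2 + 1 = 176.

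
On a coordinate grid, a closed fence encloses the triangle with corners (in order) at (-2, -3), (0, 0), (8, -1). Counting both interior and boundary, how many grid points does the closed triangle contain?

16

By the shoelace formula, twice the signed area is |[(-2)·0 − 0·(-3)] + [0·(-1) − 8·0] + [8·(-3) − (-2)·(-1)]| = 26, so the area is 13.
Summing gcd(|Δx|,|Δy|) over the edges gives the boundary count: gcd(2,3) + gcd(8,1) + gcd(10,2) = 1+1+2 = 4.
Pick's theorem gives I = A − B/2 + 1 = 13 − 4/2 + 1 = 12, so the closed region contains I + B = 12 + 4 = 16 lattice points.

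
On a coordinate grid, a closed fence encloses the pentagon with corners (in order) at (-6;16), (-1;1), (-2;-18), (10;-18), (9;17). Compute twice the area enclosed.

824

By the shoelace formula, twice the signed area is |[(-6)·1 − (-1)·16] + [(-1)·(-18) − (-2)·1] + [(-2)·(-18) − 10·(-18)] + [10·17 − 9·(-18)] + [9·16 − (-6)·17]| = 824, so the area is 412.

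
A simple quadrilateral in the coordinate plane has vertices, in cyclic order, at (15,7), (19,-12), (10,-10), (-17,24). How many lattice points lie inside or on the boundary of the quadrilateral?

The shoelace formula gives twice the area as |(15·(-12) − 19·7) + (19·(-10) − 10·(-12)) + (10·24 − (-17)·(-10)) + ((-17)·7 − 15·24)| = 792, so the area is 396.
Summing gcd(|Δx|,|Δy|) over the edges gives the boundary count: gcd(4,19) + gcd(9,2) + gcd(27,34) + gcd(32,17) = 1+1+1+1 = 4.
Pick's theorem gives I = A − B/2 + 1 = 396 − 4/2 + 1 = 395, so the closed region contains I + B = 395 + 4 = 399 lattice points.

399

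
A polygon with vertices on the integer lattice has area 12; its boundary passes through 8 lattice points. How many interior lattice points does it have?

9

From Pick's theorem, I = A − B/2 + 1 = 12 − 8/2 + 1 = 9.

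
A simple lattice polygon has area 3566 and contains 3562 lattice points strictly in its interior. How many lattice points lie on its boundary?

Pick's theorem gives A = I + B/2 − 1, so B = 2(A − I + 1) = 2(3566 − 3562 + 1) = 10.

10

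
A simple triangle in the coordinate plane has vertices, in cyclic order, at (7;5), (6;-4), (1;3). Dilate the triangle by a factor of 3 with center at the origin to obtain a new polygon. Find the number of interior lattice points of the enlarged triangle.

229

The shoelace formula gives twice the area as |(7·(-4) − 6·5) + (6·3 − 1·(-4)) + (1·5 − 7·3)| = 52, so the area is 26.
The number of boundary lattice points is Σ gcd(|Δx|,|Δy|) = gcd(1,9) + gcd(5,7) + gcd(6,2) = 1+1+2 = 4.
Scaling by 3 multiplies the area by 3² = 9 (so the new area is 234) and multiplies the boundary lattice-point count by 3, giving 12.
By Pick's theorem, the interior count of the dilated polygon is 234 − 12/2 + 1 = 229.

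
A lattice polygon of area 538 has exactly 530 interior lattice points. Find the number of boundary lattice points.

18

Pick's theorem gives A = I + B/2 − 1, so B = 2(A − I + 1) = 2(538 − 530 + 1) = 18.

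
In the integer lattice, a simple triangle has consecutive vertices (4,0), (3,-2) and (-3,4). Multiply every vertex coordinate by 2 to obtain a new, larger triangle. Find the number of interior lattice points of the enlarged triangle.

The shoelace formula gives twice the area as |(4·(-2) − 3·0) + (3·4 − (-3)·(-2)) + ((-3)·0 − 4·4)| = 18, so the area is 9.
The number of boundary lattice points is Σ gcd(|Δx|,|Δy|) = gcd(1,2) + gcd(6,6) + gcd(7,4) = 1+6+1 = 8.
Scaling by 2 multiplies the area by 2² = 4 (so the new area is 36) and multiplies the boundary lattice-point count by 2, giving 16.
By Pick's theorem, the interior count of the dilated polygon is 36 − 16/2 + 1 = 29.

29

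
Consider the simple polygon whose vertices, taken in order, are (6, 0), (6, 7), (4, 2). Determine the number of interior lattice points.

3

Using the shoelace formula, 2A = |(6·7 − 6·0) + (6·2 − 4·7) + (4·0 − 6·2)| = 14, so the area is 7.
The number of boundary lattice points is Σ gcd(|Δx|,|Δy|) = gcd(0,7) + gcd(2,5) + gcd(2,2) = 7+1+2 = 10.
Pick's theorem gives I = A − B/2 + 1 = 7 − 10/2 + 1 = 3.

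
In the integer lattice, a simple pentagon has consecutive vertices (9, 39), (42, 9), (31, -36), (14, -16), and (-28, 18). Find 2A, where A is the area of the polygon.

The shoelace formula gives twice the area as |[9·9 − 42·39] + [42·(-36) − 31·9] + [31·(-16) − 14·(-36)] + [14·18 − (-28)·(-16)] + [(-28)·39 − 9·18]| = 4790, so the area is 2395.

4790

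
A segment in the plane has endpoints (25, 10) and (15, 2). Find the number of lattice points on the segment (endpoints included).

The number of lattice points on a segment between lattice points is gcd(|Δx|,|Δy|) + 1 = gcd(10,8) + 1 = 2 + 1 = 3.

3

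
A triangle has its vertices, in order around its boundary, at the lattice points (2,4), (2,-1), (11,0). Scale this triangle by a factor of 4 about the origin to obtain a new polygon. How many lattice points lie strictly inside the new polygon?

Using the shoelace formula, 2A = |[2·(-1) − 2·4] + [2·0 − 11·(-1)] + [11·4 − 2·0]| = 45, so the area is 22.5.
Summing gcd(|Δx|,|Δy|) over the edges gives the boundary count: gcd(0,5) + gcd(9,1) + gcd(9,4) = 5+1+1 = 7.
Scaling by 4 multiplies the area by 4² = 16 (so the new area is 360) and multiplies the boundary lattice-point count by 4, giving 28.
By Pick's theorem, the interior count of the dilated polygon is 360 − 28/2 + 1 = 347.

347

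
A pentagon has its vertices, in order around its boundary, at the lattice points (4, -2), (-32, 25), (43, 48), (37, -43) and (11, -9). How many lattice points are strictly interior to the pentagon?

The shoelace formula gives twice the area as |[4·25 − (-32)·(-2)] + [(-32)·48 − 43·25] + [43·(-43) − 37·48] + [37·(-9) − 11·(-43)] + [11·(-2) − 4·(-9)]| = 6046, so the area is 3023.
Summing gcd(|Δx|,|Δy|) over the edges gives the boundary count: gcd(36,27) + gcd(75,23) + gcd(6,91) + gcd(26,34) + gcd(7,7) = 9+1+1+2+7 = 20.
By Pick's theorem A = I + B/2 − 1, so I = 3023 − 20/2 + 1 = 3014.

3014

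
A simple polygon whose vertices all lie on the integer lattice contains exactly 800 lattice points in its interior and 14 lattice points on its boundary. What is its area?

Pick's theorem states A = I + B/2 − 1, so A = 800 + 14/2 − 1 = 806.

806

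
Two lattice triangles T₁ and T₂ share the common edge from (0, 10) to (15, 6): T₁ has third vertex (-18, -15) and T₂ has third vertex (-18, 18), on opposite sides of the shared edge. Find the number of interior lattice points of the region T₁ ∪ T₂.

244

The union is the simple quadrilateral with vertices (0, 10), (-18, -15), (15, 6), (-18, 18) in order.
The shoelace formula gives twice the area as |[0·(-15) − (-18)·10] + [(-18)·6 − 15·(-15)] + [15·18 − (-18)·6] + [(-18)·10 − 0·18]| = 495, so the area is 247.5.
Along each edge there are gcd(|Δx|,|Δy|)+1 lattice points, so counting each shared vertex once the boundary has gcd(18,25) + gcd(33,21) + gcd(33,12) + gcd(18,8) = 1+3+3+2 = 9.
By Pick's theorem I = A − B/2 + 1 = 247.5 − 9/2 + 1 = 244.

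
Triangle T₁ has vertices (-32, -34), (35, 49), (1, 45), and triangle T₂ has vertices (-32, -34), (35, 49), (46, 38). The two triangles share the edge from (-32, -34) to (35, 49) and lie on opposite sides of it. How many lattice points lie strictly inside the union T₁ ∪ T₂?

The union is the simple quadrilateral with vertices (-32, -34), (1, 45), (35, 49), (46, 38) in order.
The shoelace formula gives twice the area as |((-32)·45 − 1·(-34)) + (1·49 − 35·45) + (35·38 − 46·49) + (46·(-34) − (-32)·38)| = 4204, so the area is 2102.
Along each edge there are gcd(|Δx|,|Δy|)+1 lattice points, so counting each shared vertex once the boundary has gcd(33,79) + gcd(34,4) + gcd(11,11) + gcd(78,72) = 1+2+11+6 = 20.
By Pick's theorem I = A − B/2 + 1 = 2102 − 20/2 + 1 = 2093.

2093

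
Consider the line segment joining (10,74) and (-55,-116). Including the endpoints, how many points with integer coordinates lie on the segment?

The number of lattice points on a segment between lattice points is gcd(|Δx|,|Δy|) + 1 = gcd(65,190) + 1 = 5 + 1 = 6.

6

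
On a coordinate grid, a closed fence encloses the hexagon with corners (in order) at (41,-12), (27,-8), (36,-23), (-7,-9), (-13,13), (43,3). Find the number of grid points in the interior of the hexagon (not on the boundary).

By the shoelace formula, twice the signed area is |(41·(-8) − 27·(-12)) + (27·(-23) − 36·(-8)) + (36·(-9) − (-7)·(-23)) + ((-7)·13 − (-13)·(-9)) + ((-13)·3 − 43·13) + (43·(-12) − 41·3)| = 2267, so the area is 2267/2.
Along each edge there are gcd(|Δx|,|Δy|)+1 lattice points, so counting each shared vertex once the boundary has gcd(14,4) + gcd(9,15) + gcd(43,14) + gcd(6,22) + gcd(56,10) + gcd(2,15) = 2+3+1+2+2+1 = 11.
By Pick's theorem A = I + B/2 − 1, so I = 2267/2 − 11/2 + 1 = 1129.

1129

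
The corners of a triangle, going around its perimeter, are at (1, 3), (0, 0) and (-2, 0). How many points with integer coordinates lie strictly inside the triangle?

1

By the shoelace formula, twice the signed area is |(1·0 − 0·3) + (0·0 − (-2)·0) + ((-2)·3 − 1·0)| = 6, so the area is 3.
The number of boundary lattice points is Σ gcd(|Δx|,|Δy|) = gcd(1,3) + gcd(2,0) + gcd(3,3) = 1+2+3 = 6.
By Pick's theorem A = I + B/2 − 1, so I = 3 − 6/2 + 1 = 1.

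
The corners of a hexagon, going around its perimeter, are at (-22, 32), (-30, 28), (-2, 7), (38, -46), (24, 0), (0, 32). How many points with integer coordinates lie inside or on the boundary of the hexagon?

The shoelace formula gives twice the area as |[(-22)·28 − (-30)·32] + [(-30)·7 − (-2)·28] + [(-2)·(-46) − 38·7] + [38·0 − 24·(-46)] + [24·32 − 0·0] + [0·32 − (-22)·32]| = 2592, so the area is 1296.
Summing gcd(|Δx|,|Δy|) over the edges gives the boundary count: gcd(8,4) + gcd(28,21) + gcd(40,53) + gcd(14,46) + gcd(24,32) + gcd(22,0) = 4+7+1+2+8+22 = 44.
Pick's theorem gives I = A − B/2 + 1 = 1296 − 44/2 + 1 = 1275, so the closed region contains I + B = 1275 + 44 = 1319 lattice points.

1319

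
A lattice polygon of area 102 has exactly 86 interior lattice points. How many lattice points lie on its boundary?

Pick's theorem gives A = I + B/2 − 1, so B = 2(A − I + 1) = 2(102 − 86 + 1) = 34.

34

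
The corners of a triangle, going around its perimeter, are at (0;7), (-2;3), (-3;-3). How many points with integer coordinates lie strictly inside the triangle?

3

By the shoelace formula, twice the signed area is |(0·3 − (-2)·7) + ((-2)·(-3) − (-3)·3) + ((-3)·7 − 0·(-3))| = 8, so the area is 4.
The number of boundary lattice points is Σ gcd(|Δx|,|Δy|) = gcd(2,4) + gcd(1,6) + gcd(3,10) = 2+1+1 = 4.
Pick's theorem gives I = A − B/2 + 1 = 4 − 4/2 + 1 = 3.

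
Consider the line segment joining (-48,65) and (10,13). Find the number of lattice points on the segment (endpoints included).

The number of lattice points on a segment between lattice points is gcd(|Δx|,|Δy|) + 1 = gcd(58,52) + 1 = 2 + 1 = 3.

3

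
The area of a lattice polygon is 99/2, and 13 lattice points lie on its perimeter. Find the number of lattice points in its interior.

44

Pick's theorem A = I + B/2 − 1 rearranges to I = A − B/2 + 1 = 99/2 − 13/2 + 1 = 44.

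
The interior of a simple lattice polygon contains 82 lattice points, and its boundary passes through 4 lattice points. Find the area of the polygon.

Pick's theorem states A = I + B/2 − 1, so A = 82 + 4/2 − 1 = 83.

83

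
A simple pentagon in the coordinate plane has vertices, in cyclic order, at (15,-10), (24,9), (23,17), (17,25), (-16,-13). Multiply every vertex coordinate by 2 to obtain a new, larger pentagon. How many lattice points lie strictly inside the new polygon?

2787

The shoelace formula gives twice the area as |[15·9 − 24·(-10)] + [24·17 − 23·9] + [23·25 − 17·17] + [17·(-13) − (-16)·25] + [(-16)·(-10) − 15·(-13)]| = 1396, so the area is 698.
The number of boundary lattice points is Σ gcd(|Δx|,|Δy|) = gcd(9,19) + gcd(1,8) + gcd(6,8) + gcd(33,38) + gcd(31,3) = 1+1+2+1+1 = 6.
Scaling by 2 multiplies the area by 2² = 4 (so the new area is 2792) and multiplies the boundary lattice-point count by 2, giving 12.
By Pick's theorem, the interior count of the dilated polygon is 2792 − 12/2 + 1 = 2787.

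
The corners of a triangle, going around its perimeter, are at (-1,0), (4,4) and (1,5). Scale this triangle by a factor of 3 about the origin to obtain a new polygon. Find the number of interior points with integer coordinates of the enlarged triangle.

73

Using the shoelace formula, 2A = |((-1)·4 − 4·0) + (4·5 − 1·4) + (1·0 − (-1)·5)| = 17, so the area is 17/2.
Along each edge there are gcd(|Δx|,|Δy|)+1 lattice points, so counting each shared vertex once the boundary has gcd(5,4) + gcd(3,1) + gcd(2,5) = 1+1+1 = 3.
Scaling by 3 multiplies the area by 3² = 9 (so the new area is 153/2) and multiplies the boundary lattice-point count by 3, giving 9.
By Pick's theorem, the interior count of the dilated polygon is 153/2 − 9/2 + 1 = 73.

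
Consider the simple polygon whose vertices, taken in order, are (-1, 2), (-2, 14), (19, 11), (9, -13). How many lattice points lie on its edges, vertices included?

The number of boundary lattice points is Σ gcd(|Δx|,|Δy|) = gcd(1,12) + gcd(21,3) + gcd(10,24) + gcd(10,15) = 1+3+2+5 = 11.

11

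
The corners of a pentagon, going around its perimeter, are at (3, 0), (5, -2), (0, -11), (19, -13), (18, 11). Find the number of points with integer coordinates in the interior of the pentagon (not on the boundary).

By the shoelace formula, twice the signed area is |[3·(-2) − 5·0] + [5·(-11) − 0·(-2)] + [0·(-13) − 19·(-11)] + [19·11 − 18·(-13)] + [18·0 − 3·11]| = 558, so the area is 279.
Along each edge there are gcd(|Δx|,|Δy|)+1 lattice points, so counting each shared vertex once the boundary has gcd(2,2) + gcd(5,9) + gcd(19,2) + gcd(1,24) + gcd(15,11) = 2+1+1+1+1 = 6.
Pick's theorem gives I = A − B/2 + 1 = 279 − 6/2 + 1 = 277.

277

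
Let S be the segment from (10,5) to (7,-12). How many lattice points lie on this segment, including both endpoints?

The number of lattice points on a segment between lattice points is gcd(|Δx|,|Δy|) + 1 = gcd(3,17) + 1 = 1 + 1 = 2.

2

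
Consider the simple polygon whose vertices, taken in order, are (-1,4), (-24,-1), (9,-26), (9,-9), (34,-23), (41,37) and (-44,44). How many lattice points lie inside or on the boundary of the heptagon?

The shoelace formula gives twice the area as |((-1)·(-1) − (-24)·4) + ((-24)·(-26) − 9·(-1)) + (9·(-9) − 9·(-26)) + (9·(-23) − 34·(-9)) + (34·37 − 41·(-23)) + (41·44 − (-44)·37) + ((-44)·4 − (-1)·44)| = 6483, so the area is 6483/2.
The number of boundary lattice points is Σ gcd(|Δx|,|Δy|) = gcd(23,5) + gcd(33,25) + gcd(0,17) + gcd(25,14) + gcd(7,60) + gcd(85,7) + gcd(43,40) = 1+1+17+1+1+1+1 = 23.
Pick's theorem gives I = A − B/2 + 1 = 6483/2 − 23/2 + 1 = 3231, so the closed region contains I + B = 3231 + 23 = 3254 lattice points.

3254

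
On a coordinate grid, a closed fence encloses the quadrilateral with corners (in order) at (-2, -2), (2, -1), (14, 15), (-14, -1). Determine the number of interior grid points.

By the shoelace formula, twice the signed area is |[(-2)·(-1) − 2·(-2)] + [2·15 − 14·(-1)] + [14·(-1) − (-14)·15] + [(-14)·(-2) − (-2)·(-1)]| = 272, so the area is 136.
Along each edge there are gcd(|Δx|,|Δy|)+1 lattice points, so counting each shared vertex once the boundary has gcd(4,1) + gcd(12,16) + gcd(28,16) + gcd(12,1) = 1+4+4+1 = 10.
Pick's theorem gives I = A − B/2 + 1 = 136 − 10/2 + 1 = 132.

132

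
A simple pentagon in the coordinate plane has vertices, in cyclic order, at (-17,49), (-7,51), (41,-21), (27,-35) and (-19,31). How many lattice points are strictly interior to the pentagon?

The shoelace formula gives twice the area as |((-17)·51 − (-7)·49) + ((-7)·(-21) − 41·51) + (41·(-35) − 27·(-21)) + (27·31 − (-19)·(-35)) + ((-19)·49 − (-17)·31)| = 3568, so the area is 1784.
Summing gcd(|Δx|,|Δy|) over the edges gives the boundary count: gcd(10,2) + gcd(48,72) + gcd(14,14) + gcd(46,66) + gcd(2,18) = 2+24+14+2+2 = 44.
Pick's theorem gives I = A − B/2 + 1 = 1784 − 44/2 + 1 = 1763.

1763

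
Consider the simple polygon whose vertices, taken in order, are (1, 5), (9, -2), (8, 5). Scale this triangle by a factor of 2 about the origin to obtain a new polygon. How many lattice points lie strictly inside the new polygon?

By the shoelace formula, twice the signed area is |(1·(-2) − 9·5) + (9·5 − 8·(-2)) + (8·5 − 1·5)| = 49, so the area is 24.5.
Along each edge there are gcd(|Δx|,|Δy|)+1 lattice points, so counting each shared vertex once the boundary has gcd(8,7) + gcd(1,7) + gcd(7,0) = 1+1+7 = 9.
Scaling by 2 multiplies the area by 2² = 4 (so the new area is 98) and multiplies the boundary lattice-point count by 2, giving 18.
By Pick's theorem, the interior count of the dilated polygon is 98 − 18/2 + 1 = 90.

90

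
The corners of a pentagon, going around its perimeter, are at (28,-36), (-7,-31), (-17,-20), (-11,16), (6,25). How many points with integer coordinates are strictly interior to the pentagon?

1637

By the shoelace formula, twice the signed area is |(28·(-31) − (-7)·(-36)) + ((-7)·(-20) − (-17)·(-31)) + ((-17)·16 − (-11)·(-20)) + ((-11)·25 − 6·16) + (6·(-36) − 28·25)| = 3286, so the area is 1643.
Summing gcd(|Δx|,|Δy|) over the edges gives the boundary count: gcd(35,5) + gcd(10,11) + gcd(6,36) + gcd(17,9) + gcd(22,61) = 5+1+6+1+1 = 14.
By Pick's theorem A = I + B/2 − 1, so I = 1643 − 14/2 + 1 = 1637.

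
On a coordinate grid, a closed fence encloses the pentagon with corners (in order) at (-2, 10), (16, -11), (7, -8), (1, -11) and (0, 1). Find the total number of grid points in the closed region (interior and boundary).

The shoelace formula gives twice the area as |[(-2)·(-11) − 16·10] + [16·(-8) − 7·(-11)] + [7·(-11) − 1·(-8)] + [1·1 − 0·(-11)] + [0·10 − (-2)·1]| = 255, so the area is 127.5.
The number of boundary lattice points is Σ gcd(|Δx|,|Δy|) = gcd(18,21) + gcd(9,3) + gcd(6,3) + gcd(1,12) + gcd(2,9) = 3+3+3+1+1 = 11.
Pick's theorem gives I = A − B/2 + 1 = 127.5 − 11/2 + 1 = 123, so the closed region contains I + B = 123 + 11 = 134 lattice points.

134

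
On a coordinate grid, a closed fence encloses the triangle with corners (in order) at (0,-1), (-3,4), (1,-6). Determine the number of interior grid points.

The shoelace formula gives twice the area as |[0·4 − (-3)·(-1)] + [(-3)·(-6) − 1·4] + [1·(-1) − 0·(-6)]| = 10, so the area is 5.
Along each edge there are gcd(|Δx|,|Δy|)+1 lattice points, so counting each shared vertex once the boundary has gcd(3,5) + gcd(4,10) + gcd(1,5) = 1+2+1 = 4.
By Pick's theorem A = I + B/2 − 1, so I = 5 − 4/2 + 1 = 4.

4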